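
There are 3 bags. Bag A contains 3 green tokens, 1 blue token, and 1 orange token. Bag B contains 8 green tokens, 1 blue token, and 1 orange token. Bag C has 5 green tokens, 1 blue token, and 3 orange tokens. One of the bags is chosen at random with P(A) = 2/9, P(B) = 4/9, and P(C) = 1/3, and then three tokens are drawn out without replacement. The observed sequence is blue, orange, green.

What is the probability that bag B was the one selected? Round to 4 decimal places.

The likelihood of the observed sequence under each hypothesis: P(data | bag A) = (1/5)(1/4)(3/3) = 0.05; P(data | bag B) = (1/10)(1/9)(8/8) = 0.011111; P(data | bag C) = (1/9)(3/8)(5/7) = 0.029762.
Weighting by the prior gives 2/9 · 0.05 = 0.011111, 4/9 · 0.011111 = 0.0049383, 1/3 · 0.029762 = 0.0099206; summing to 0.02597.
Hence P(bag B | data) = (0.0049383) / (0.02597) = 0.19015.

0.1902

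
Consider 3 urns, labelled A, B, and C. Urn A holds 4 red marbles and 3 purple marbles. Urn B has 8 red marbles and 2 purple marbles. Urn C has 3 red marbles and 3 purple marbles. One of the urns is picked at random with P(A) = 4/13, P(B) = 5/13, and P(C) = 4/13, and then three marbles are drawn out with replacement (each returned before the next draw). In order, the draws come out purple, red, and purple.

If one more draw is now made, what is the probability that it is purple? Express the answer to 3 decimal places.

The likelihood of the observed sequence under each hypothesis: P(data | urn A) = (3/7)(4/7)(3/7) = 0.10496; P(data | urn B) = (2/10)(8/10)(2/10) = 0.032; P(data | urn C) = (3/6)(3/6)(3/6) = 0.125.
The prior-weighted likelihoods are 4/13 · 0.10496 = 0.032294, 5/13 · 0.032 = 0.012308, 4/13 · 0.125 = 0.038462; with total 0.083063.
The posterior is then P(urn A | data) = 0.38879, P(urn B | data) = 0.14817, P(urn C | data) = 0.46304.
The predictive probability is P(purple next | data) = (3/7)(0.38879) + (1/5)(0.14817) + (1/2)(0.46304) = 0.42778.

0.428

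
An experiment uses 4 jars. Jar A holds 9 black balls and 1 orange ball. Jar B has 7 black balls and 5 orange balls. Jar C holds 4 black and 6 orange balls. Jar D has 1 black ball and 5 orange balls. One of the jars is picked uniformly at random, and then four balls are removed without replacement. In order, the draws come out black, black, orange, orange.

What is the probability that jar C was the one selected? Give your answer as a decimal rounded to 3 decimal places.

For each hypothesis, P(data | H) works out to: P(data | jar A) = (9/10)(8/9)(1/8)(0/7) = 0; P(data | jar B) = (7/12)(6/11)(5/10)(4/9) = 0.070707; P(data | jar C) = (4/10)(3/9)(6/8)(5/7) = 0.071429; P(data | jar D) = (1/6)(0/5) = 0.
Weighting by the prior gives 1/4 · 0 = 0, 1/4 · 0.070707 = 0.017677, 1/4 · 0.071429 = 0.017857, 1/4 · 0 = 0; summing to 0.035534.
Hence P(jar C | data) = (0.017857) / (0.035534) = 0.50254.

0.503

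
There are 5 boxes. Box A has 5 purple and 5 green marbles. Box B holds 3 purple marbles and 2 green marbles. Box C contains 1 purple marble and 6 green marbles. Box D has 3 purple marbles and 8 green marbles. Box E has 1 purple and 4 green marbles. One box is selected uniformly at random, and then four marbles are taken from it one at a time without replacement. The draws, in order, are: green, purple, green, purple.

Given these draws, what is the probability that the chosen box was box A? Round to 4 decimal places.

0.3578

For each hypothesis, P(data | H) works out to: P(data | box A) = (5/10)(5/9)(4/8)(4/7) = 0.079365; P(data | box B) = (2/5)(3/4)(1/3)(2/2) = 0.1; P(data | box C) = (6/7)(1/6)(5/5)(0/4) = 0; P(data | box D) = (8/11)(3/10)(7/9)(2/8) = 0.042424; P(data | box E) = (4/5)(1/4)(3/3)(0/2) = 0.
The prior-weighted likelihoods are 1/5 · 0.079365 = 0.015873, 1/5 · 0.1 = 0.02, 1/5 · 0 = 0, 1/5 · 0.042424 = 0.0084848, 1/5 · 0 = 0; summing to 0.044358.
So P(box A | data) = (0.015873) / (0.044358) = 0.35784.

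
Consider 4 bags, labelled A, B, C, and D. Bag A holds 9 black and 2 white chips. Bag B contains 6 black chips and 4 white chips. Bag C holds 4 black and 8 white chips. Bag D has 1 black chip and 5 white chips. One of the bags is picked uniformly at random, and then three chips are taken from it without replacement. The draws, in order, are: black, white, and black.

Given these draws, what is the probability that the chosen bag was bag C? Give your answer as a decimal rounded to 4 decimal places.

0.1890

The likelihood of the observed sequence under each hypothesis: P(data | bag A) = (9/11)(2/10)(8/9) = 0.14545; P(data | bag B) = (6/10)(4/9)(5/8) = 0.16667; P(data | bag C) = (4/12)(8/11)(3/10) = 0.072727; P(data | bag D) = (1/6)(5/5)(0/4) = 0.
Multiplying each by its prior: 1/4 · 0.14545 = 0.036364, 1/4 · 0.16667 = 0.041667, 1/4 · 0.072727 = 0.018182, 1/4 · 0 = 0; summing to 0.096212.
By Bayes' rule, P(bag C | data) = (0.018182) / (0.096212) = 0.18898.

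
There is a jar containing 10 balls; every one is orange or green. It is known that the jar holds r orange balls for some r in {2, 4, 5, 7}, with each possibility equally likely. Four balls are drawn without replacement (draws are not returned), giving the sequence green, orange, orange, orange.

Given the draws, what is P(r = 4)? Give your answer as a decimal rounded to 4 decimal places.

0.1341

Under each hypothesis, the probability of the observed sequence is: P(data | r = 2) = (8/10)(2/9)(1/8)(0/7) = 0; P(data | r = 4) = (6/10)(4/9)(3/8)(2/7) = 0.028571; P(data | r = 5) = (5/10)(5/9)(4/8)(3/7) = 0.059524; P(data | r = 7) = (3/10)(7/9)(6/8)(5/7) = 0.125.
Weighting by the prior gives 1/4 · 0 = 0, 1/4 · 0.028571 = 0.0071429, 1/4 · 0.059524 = 0.014881, 1/4 · 0.125 = 0.03125; summing to 0.053274.
Therefore the posterior P(r = 4 | data) = (0.0071429) / (0.053274) = 0.13408.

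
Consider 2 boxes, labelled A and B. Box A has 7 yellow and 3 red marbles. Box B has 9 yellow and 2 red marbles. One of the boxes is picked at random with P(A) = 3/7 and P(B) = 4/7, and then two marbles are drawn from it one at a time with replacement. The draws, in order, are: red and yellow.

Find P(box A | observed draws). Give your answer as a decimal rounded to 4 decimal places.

0.5143

Compute the likelihood of the observed sequence for each case: P(data | box A) = (3/10)(7/10) = 0.21; P(data | box B) = (2/11)(9/11) = 0.14876.
Weighting by the prior gives 3/7 · 0.21 = 0.09, 4/7 · 0.14876 = 0.085006; summing to 0.17501.
Therefore the posterior P(box A | data) = (0.09) / (0.17501) = 0.51427.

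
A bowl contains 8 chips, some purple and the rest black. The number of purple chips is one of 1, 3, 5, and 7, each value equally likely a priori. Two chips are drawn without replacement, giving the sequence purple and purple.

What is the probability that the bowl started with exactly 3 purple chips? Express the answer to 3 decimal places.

0.088

For each hypothesis, P(data | H) works out to: P(data | r = 1) = (1/8)(0/7) = 0; P(data | r = 3) = (3/8)(2/7) = 3/28; P(data | r = 5) = (5/8)(4/7) = 5/14; P(data | r = 7) = (7/8)(6/7) = 3/4.
Weighting by the prior gives 1/4 · 0 = 0, 1/4 · 3/28 = 3/112, 1/4 · 5/14 = 5/56, 1/4 · 3/4 = 3/16; with total 17/56.
So P(r = 3 | data) = (3/112) / (17/56) = 3/34.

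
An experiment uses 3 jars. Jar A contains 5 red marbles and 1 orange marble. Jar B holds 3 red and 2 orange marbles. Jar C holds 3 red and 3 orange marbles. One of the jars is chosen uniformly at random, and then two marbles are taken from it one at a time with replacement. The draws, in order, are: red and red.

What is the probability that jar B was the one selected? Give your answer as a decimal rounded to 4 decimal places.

0.2760

Under each hypothesis, the probability of the observed sequence is: P(data | jar A) = (5/6)(5/6) = 0.69444; P(data | jar B) = (3/5)(3/5) = 0.36; P(data | jar C) = (3/6)(3/6) = 0.25.
Multiplying each by its prior: 1/3 · 0.69444 = 0.23148, 1/3 · 0.36 = 0.12, 1/3 · 0.25 = 0.083333; these sum to 0.43481.
So P(jar B | data) = (0.12) / (0.43481) = 0.27598.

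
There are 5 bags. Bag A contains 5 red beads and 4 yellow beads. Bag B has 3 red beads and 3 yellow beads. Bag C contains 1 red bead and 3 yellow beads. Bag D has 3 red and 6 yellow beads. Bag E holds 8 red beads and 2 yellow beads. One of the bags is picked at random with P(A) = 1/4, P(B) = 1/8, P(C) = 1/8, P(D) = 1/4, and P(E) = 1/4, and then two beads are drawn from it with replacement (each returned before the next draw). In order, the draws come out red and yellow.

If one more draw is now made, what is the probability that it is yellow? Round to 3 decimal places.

0.499

The likelihood of the observed sequence under each hypothesis: P(data | bag A) = (5/9)(4/9) = 0.24691; P(data | bag B) = (3/6)(3/6) = 0.25; P(data | bag C) = (1/4)(3/4) = 0.1875; P(data | bag D) = (3/9)(6/9) = 0.22222; P(data | bag E) = (8/10)(2/10) = 0.16.
Multiplying each by its prior: 1/4 · 0.24691 = 0.061728, 1/8 · 0.25 = 0.03125, 1/8 · 0.1875 = 0.023438, 1/4 · 0.22222 = 0.055556, 1/4 · 0.16 = 0.04; summing to 0.21197.
Normalising, the posterior is P(bag A | data) = 0.29121, P(bag B | data) = 0.14743, P(bag C | data) = 0.11057, P(bag D | data) = 0.26209, P(bag E | data) = 0.1887.
Averaging over the posterior, P(yellow next | data) = (4/9)(0.29121) + (1/2)(0.14743) + (3/4)(0.11057) + (2/3)(0.26209) + (1/5)(0.1887) = 0.49853.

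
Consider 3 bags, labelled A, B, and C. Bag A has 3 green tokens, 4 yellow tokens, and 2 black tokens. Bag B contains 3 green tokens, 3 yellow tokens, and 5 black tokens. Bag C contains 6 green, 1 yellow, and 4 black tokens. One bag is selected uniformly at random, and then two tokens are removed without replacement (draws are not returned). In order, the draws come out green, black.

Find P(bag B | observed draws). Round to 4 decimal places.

0.3114

For each hypothesis, P(data | H) works out to: P(data | bag A) = (3/9)(2/8) = 0.083333; P(data | bag B) = (3/11)(5/10) = 0.13636; P(data | bag C) = (6/11)(4/10) = 0.21818.
Multiplying each by its prior: 1/3 · 0.083333 = 0.027778, 1/3 · 0.13636 = 0.045455, 1/3 · 0.21818 = 0.072727; with total 0.14596.
So P(bag B | data) = (0.045455) / (0.14596) = 0.31142.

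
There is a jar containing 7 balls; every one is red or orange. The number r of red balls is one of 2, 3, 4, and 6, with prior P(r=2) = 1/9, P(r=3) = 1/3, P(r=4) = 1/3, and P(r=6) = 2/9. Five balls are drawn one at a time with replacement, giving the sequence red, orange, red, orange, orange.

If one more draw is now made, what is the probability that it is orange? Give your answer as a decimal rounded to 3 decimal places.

0.531

Under each hypothesis, the probability of the observed sequence is: P(data | r = 2) = (2/7)(5/7)(2/7)(5/7)(5/7) = 0.02975; P(data | r = 3) = (3/7)(4/7)(3/7)(4/7)(4/7) = 0.034271; P(data | r = 4) = (4/7)(3/7)(4/7)(3/7)(3/7) = 0.025704; P(data | r = 6) = (6/7)(1/7)(6/7)(1/7)(1/7) = 0.002142.
Multiplying each by its prior: 1/9 · 0.02975 = 0.0033055, 1/3 · 0.034271 = 0.011424, 1/3 · 0.025704 = 0.0085679, 2/9 · 0.002142 = 0.00047599; with total 0.023773.
Dividing through by the total gives posterior P(r = 2 | data) = 0.13904, P(r = 3 | data) = 0.48053, P(r = 4 | data) = 0.3604, P(r = 6 | data) = 0.020022.
So P(orange next | data) = Σ P(orange next | H) P(H | data) = (5/7)(0.13904) + (4/7)(0.48053) + (3/7)(0.3604) + (1/7)(0.020022) = 0.53123.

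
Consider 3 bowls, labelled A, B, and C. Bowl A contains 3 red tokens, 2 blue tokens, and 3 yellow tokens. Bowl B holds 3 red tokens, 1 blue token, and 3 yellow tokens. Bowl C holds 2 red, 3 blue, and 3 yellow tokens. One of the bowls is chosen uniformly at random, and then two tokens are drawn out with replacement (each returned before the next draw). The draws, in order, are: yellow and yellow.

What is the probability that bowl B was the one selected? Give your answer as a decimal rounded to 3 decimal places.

0.395

The likelihood of the observed sequence under each hypothesis: P(data | bowl A) = (3/8)(3/8) = 0.14062; P(data | bowl B) = (3/7)(3/7) = 0.18367; P(data | bowl C) = (3/8)(3/8) = 0.14062.
The prior-weighted likelihoods are 1/3 · 0.14062 = 0.046875, 1/3 · 0.18367 = 0.061224, 1/3 · 0.14062 = 0.046875; with total 0.15497.
Therefore the posterior P(bowl B | data) = (0.061224) / (0.15497) = 0.39506.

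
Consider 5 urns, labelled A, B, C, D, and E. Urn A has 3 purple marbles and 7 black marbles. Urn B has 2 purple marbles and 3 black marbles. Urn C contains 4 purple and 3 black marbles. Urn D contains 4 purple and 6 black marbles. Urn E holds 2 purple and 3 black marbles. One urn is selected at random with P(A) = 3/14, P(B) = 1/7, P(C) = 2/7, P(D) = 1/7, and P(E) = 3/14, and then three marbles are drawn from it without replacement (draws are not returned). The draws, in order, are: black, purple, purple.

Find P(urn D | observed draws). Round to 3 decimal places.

0.128

Under each hypothesis, the probability of the observed sequence is: P(data | urn A) = (7/10)(3/9)(2/8) = 0.058333; P(data | urn B) = (3/5)(2/4)(1/3) = 0.1; P(data | urn C) = (3/7)(4/6)(3/5) = 0.17143; P(data | urn D) = (6/10)(4/9)(3/8) = 0.1; P(data | urn E) = (3/5)(2/4)(1/3) = 0.1.
The prior-weighted likelihoods are 3/14 · 0.058333 = 0.0125, 1/7 · 0.1 = 0.014286, 2/7 · 0.17143 = 0.04898, 1/7 · 0.1 = 0.014286, 3/14 · 0.1 = 0.021429; summing to 0.11148.
Therefore the posterior P(urn D | data) = (0.014286) / (0.11148) = 0.12815.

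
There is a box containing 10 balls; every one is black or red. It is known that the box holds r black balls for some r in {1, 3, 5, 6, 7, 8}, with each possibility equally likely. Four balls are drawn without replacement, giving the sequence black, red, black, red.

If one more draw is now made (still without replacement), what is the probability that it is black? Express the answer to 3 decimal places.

Compute the likelihood of the observed sequence for each case: P(data | r = 1) = (1/10)(9/9)(0/8) = 0; P(data | r = 3) = (3/10)(7/9)(2/8)(6/7) = 1/20; P(data | r = 5) = (5/10)(5/9)(4/8)(4/7) = 5/63; P(data | r = 6) = (6/10)(4/9)(5/8)(3/7) = 1/14; P(data | r = 7) = (7/10)(3/9)(6/8)(2/7) = 1/20; P(data | r = 8) = (8/10)(2/9)(7/8)(1/7) = 1/45.
Weighting by the prior gives 1/6 · 0 = 0, 1/6 · 1/20 = 1/120, 1/6 · 5/63 = 5/378, 1/6 · 1/14 = 1/84, 1/6 · 1/20 = 1/120, 1/6 · 1/45 = 1/270; with total 43/945.
The posterior is then P(r = 1 | data) = 0, P(r = 3 | data) = 63/344, P(r = 5 | data) = 25/86, P(r = 6 | data) = 45/172, P(r = 7 | data) = 63/344, P(r = 8 | data) = 7/86.
So P(black next | data) = Σ P(black next | H) P(H | data) = (1/6)(63/344) + (1/2)(25/86) + (2/3)(45/172) + (5/6)(63/344) + (1)(7/86) = 201/344.

0.584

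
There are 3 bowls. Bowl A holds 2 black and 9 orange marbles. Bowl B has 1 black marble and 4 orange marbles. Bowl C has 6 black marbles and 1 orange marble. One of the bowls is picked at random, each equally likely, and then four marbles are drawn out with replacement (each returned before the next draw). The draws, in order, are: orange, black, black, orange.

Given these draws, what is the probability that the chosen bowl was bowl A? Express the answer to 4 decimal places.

For each hypothesis, P(data | H) works out to: P(data | bowl A) = (9/11)(2/11)(2/11)(9/11) = 0.02213; P(data | bowl B) = (4/5)(1/5)(1/5)(4/5) = 0.0256; P(data | bowl C) = (1/7)(6/7)(6/7)(1/7) = 0.014994.
The prior-weighted likelihoods are 1/3 · 0.02213 = 0.0073765, 1/3 · 0.0256 = 0.0085333, 1/3 · 0.014994 = 0.0049979; these sum to 0.020908.
So P(bowl A | data) = (0.0073765) / (0.020908) = 0.35281.

0.3528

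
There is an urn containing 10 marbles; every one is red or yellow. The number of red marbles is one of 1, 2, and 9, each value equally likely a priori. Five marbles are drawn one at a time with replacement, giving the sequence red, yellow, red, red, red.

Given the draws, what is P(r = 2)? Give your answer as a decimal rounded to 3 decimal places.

0.019

Compute the likelihood of the observed sequence for each case: P(data | r = 1) = (1/10)(9/10)(1/10)(1/10)(1/10) = 9e-05; P(data | r = 2) = (2/10)(8/10)(2/10)(2/10)(2/10) = 0.00128; P(data | r = 9) = (9/10)(1/10)(9/10)(9/10)(9/10) = 0.06561.
The prior-weighted likelihoods are 1/3 · 9e-05 = 3e-05, 1/3 · 0.00128 = 0.00042667, 1/3 · 0.06561 = 0.02187; summing to 0.022327.
Therefore the posterior P(r = 2 | data) = (0.00042667) / (0.022327) = 0.01911.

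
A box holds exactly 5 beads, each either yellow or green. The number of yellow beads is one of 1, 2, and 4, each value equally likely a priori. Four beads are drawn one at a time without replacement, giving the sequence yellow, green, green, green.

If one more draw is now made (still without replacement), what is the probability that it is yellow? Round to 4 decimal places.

For each hypothesis, P(data | H) works out to: P(data | r = 1) = (1/5)(4/4)(3/3)(2/2) = 1/5; P(data | r = 2) = (2/5)(3/4)(2/3)(1/2) = 1/10; P(data | r = 4) = (4/5)(1/4)(0/3) = 0.
Multiplying each by its prior: 1/3 · 1/5 = 1/15, 1/3 · 1/10 = 1/30, 1/3 · 0 = 0; summing to 1/10.
Normalising, the posterior is P(r = 1 | data) = 2/3, P(r = 2 | data) = 1/3, P(r = 4 | data) = 0.
So P(yellow next | data) = Σ P(yellow next | H) P(H | data) = (0)(2/3) + (1)(1/3) = 1/3.

0.3333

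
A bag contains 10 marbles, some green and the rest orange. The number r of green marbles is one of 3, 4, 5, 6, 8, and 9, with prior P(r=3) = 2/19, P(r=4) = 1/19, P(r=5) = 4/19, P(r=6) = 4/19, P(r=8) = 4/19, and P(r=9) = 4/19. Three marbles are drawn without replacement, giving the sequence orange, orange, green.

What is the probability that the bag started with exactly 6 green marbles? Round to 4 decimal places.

The likelihood of the observed sequence under each hypothesis: P(data | r = 3) = (7/10)(6/9)(3/8) = 0.175; P(data | r = 4) = (6/10)(5/9)(4/8) = 0.16667; P(data | r = 5) = (5/10)(4/9)(5/8) = 0.13889; P(data | r = 6) = (4/10)(3/9)(6/8) = 0.1; P(data | r = 8) = (2/10)(1/9)(8/8) = 0.022222; P(data | r = 9) = (1/10)(0/9) = 0.
The prior-weighted likelihoods are 2/19 · 0.175 = 0.018421, 1/19 · 0.16667 = 0.0087719, 4/19 · 0.13889 = 0.02924, 4/19 · 0.1 = 0.021053, 4/19 · 0.022222 = 0.0046784, 4/19 · 0 = 0; summing to 0.082164.
Therefore the posterior P(r = 6 | data) = (0.021053) / (0.082164) = 0.25623.

0.2562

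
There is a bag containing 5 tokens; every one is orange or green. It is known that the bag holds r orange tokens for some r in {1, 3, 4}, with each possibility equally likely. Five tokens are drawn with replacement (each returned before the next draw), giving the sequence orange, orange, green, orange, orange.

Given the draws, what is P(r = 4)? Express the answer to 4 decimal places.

Compute the likelihood of the observed sequence for each case: P(data | r = 1) = (1/5)(1/5)(4/5)(1/5)(1/5) = 0.00128; P(data | r = 3) = (3/5)(3/5)(2/5)(3/5)(3/5) = 0.05184; P(data | r = 4) = (4/5)(4/5)(1/5)(4/5)(4/5) = 0.08192.
Multiplying each by its prior: 1/3 · 0.00128 = 0.00042667, 1/3 · 0.05184 = 0.01728, 1/3 · 0.08192 = 0.027307; with total 0.045013.
By Bayes' rule, P(r = 4 | data) = (0.027307) / (0.045013) = 0.60664.

0.6066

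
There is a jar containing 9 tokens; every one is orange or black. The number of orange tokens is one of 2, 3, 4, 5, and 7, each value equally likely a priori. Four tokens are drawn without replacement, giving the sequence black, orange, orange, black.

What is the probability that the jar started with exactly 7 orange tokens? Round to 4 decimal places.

0.1014

For each hypothesis, P(data | H) works out to: P(data | r = 2) = (7/9)(2/8)(1/7)(6/6) = 1/36; P(data | r = 3) = (6/9)(3/8)(2/7)(5/6) = 5/84; P(data | r = 4) = (5/9)(4/8)(3/7)(4/6) = 5/63; P(data | r = 5) = (4/9)(5/8)(4/7)(3/6) = 5/63; P(data | r = 7) = (2/9)(7/8)(6/7)(1/6) = 1/36.
Weighting by the prior gives 1/5 · 1/36 = 1/180, 1/5 · 5/84 = 1/84, 1/5 · 5/63 = 1/63, 1/5 · 5/63 = 1/63, 1/5 · 1/36 = 1/180; these sum to 23/420.
By Bayes' rule, P(r = 7 | data) = (1/180) / (23/420) = 7/69.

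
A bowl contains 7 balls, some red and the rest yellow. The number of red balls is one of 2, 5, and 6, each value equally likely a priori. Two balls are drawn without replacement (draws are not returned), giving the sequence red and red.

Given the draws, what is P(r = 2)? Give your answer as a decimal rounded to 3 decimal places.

0.038

The likelihood of the observed sequence under each hypothesis: P(data | r = 2) = (2/7)(1/6) = 1/21; P(data | r = 5) = (5/7)(4/6) = 10/21; P(data | r = 6) = (6/7)(5/6) = 5/7.
The prior-weighted likelihoods are 1/3 · 1/21 = 1/63, 1/3 · 10/21 = 10/63, 1/3 · 5/7 = 5/21; these sum to 26/63.
Hence P(r = 2 | data) = (1/63) / (26/63) = 1/26.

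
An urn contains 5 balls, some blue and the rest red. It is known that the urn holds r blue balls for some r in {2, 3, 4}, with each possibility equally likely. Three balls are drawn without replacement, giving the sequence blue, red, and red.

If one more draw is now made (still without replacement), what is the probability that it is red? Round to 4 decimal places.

0.3333

The likelihood of the observed sequence under each hypothesis: P(data | r = 2) = (2/5)(3/4)(2/3) = 1/5; P(data | r = 3) = (3/5)(2/4)(1/3) = 1/10; P(data | r = 4) = (4/5)(1/4)(0/3) = 0.
Weighting by the prior gives 1/3 · 1/5 = 1/15, 1/3 · 1/10 = 1/30, 1/3 · 0 = 0; with total 1/10.
Dividing through by the total gives posterior P(r = 2 | data) = 2/3, P(r = 3 | data) = 1/3, P(r = 4 | data) = 0.
Averaging over the posterior, P(red next | data) = (1/2)(2/3) + (0)(1/3) = 1/3.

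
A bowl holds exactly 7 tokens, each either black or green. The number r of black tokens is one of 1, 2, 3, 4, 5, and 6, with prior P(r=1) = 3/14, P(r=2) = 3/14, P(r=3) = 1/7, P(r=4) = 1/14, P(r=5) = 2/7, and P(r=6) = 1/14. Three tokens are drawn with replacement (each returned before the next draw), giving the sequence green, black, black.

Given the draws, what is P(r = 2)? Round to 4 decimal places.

Under each hypothesis, the probability of the observed sequence is: P(data | r = 1) = (6/7)(1/7)(1/7) = 0.017493; P(data | r = 2) = (5/7)(2/7)(2/7) = 0.058309; P(data | r = 3) = (4/7)(3/7)(3/7) = 0.10496; P(data | r = 4) = (3/7)(4/7)(4/7) = 0.13994; P(data | r = 5) = (2/7)(5/7)(5/7) = 0.14577; P(data | r = 6) = (1/7)(6/7)(6/7) = 0.10496.
The prior-weighted likelihoods are 3/14 · 0.017493 = 0.0037484, 3/14 · 0.058309 = 0.012495, 1/7 · 0.10496 = 0.014994, 1/14 · 0.13994 = 0.0099958, 2/7 · 0.14577 = 0.041649, 1/14 · 0.10496 = 0.0074969; these sum to 0.090379.
Hence P(r = 2 | data) = (0.012495) / (0.090379) = 0.13825.

0.1382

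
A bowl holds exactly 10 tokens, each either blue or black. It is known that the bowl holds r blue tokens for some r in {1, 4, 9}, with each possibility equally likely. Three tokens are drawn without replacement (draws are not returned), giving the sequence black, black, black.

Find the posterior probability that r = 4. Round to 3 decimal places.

For each hypothesis, P(data | H) works out to: P(data | r = 1) = (9/10)(8/9)(7/8) = 7/10; P(data | r = 4) = (6/10)(5/9)(4/8) = 1/6; P(data | r = 9) = (1/10)(0/9) = 0.
Multiplying each by its prior: 1/3 · 7/10 = 7/30, 1/3 · 1/6 = 1/18, 1/3 · 0 = 0; these sum to 13/45.
By Bayes' rule, P(r = 4 | data) = (1/18) / (13/45) = 5/26.

0.192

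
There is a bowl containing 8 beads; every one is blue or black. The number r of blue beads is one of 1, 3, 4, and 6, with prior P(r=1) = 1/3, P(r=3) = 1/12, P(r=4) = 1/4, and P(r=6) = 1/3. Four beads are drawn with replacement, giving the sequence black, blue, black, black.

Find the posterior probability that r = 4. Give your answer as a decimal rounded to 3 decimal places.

The likelihood of the observed sequence under each hypothesis: P(data | r = 1) = (7/8)(1/8)(7/8)(7/8) = 0.08374; P(data | r = 3) = (5/8)(3/8)(5/8)(5/8) = 0.091553; P(data | r = 4) = (4/8)(4/8)(4/8)(4/8) = 0.0625; P(data | r = 6) = (2/8)(6/8)(2/8)(2/8) = 0.011719.
The prior-weighted likelihoods are 1/3 · 0.08374 = 0.027913, 1/12 · 0.091553 = 0.0076294, 1/4 · 0.0625 = 0.015625, 1/3 · 0.011719 = 0.0039062; with total 0.055074.
Hence P(r = 4 | data) = (0.015625) / (0.055074) = 0.28371.

0.284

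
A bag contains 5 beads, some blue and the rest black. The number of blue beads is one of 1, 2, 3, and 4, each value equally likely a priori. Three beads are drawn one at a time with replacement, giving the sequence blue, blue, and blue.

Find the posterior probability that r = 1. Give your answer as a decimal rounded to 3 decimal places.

For each hypothesis, P(data | H) works out to: P(data | r = 1) = (1/5)(1/5)(1/5) = 1/125; P(data | r = 2) = (2/5)(2/5)(2/5) = 8/125; P(data | r = 3) = (3/5)(3/5)(3/5) = 27/125; P(data | r = 4) = (4/5)(4/5)(4/5) = 64/125.
The prior-weighted likelihoods are 1/4 · 1/125 = 1/500, 1/4 · 8/125 = 2/125, 1/4 · 27/125 = 27/500, 1/4 · 64/125 = 16/125; summing to 1/5.
By Bayes' rule, P(r = 1 | data) = (1/500) / (1/5) = 1/100.

0.010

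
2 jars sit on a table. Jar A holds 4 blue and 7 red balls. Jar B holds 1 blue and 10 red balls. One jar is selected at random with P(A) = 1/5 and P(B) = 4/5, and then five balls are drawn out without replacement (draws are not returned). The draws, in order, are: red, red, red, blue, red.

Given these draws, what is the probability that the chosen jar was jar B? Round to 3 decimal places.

For each hypothesis, P(data | H) works out to: P(data | jar A) = (7/11)(6/10)(5/9)(4/8)(4/7) = 2/33; P(data | jar B) = (10/11)(9/10)(8/9)(1/8)(7/7) = 1/11.
Multiplying each by its prior: 1/5 · 2/33 = 2/165, 4/5 · 1/11 = 4/55; with total 14/165.
So P(jar B | data) = (4/55) / (14/165) = 6/7.

0.857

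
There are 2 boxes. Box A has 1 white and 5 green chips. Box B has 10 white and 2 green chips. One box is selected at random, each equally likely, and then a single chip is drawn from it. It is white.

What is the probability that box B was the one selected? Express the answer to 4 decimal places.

Under each hypothesis, the probability of this draw is: P(data | box A) = (1/6) = 1/6; P(data | box B) = (10/12) = 5/6.
Multiplying each by its prior: 1/2 · 1/6 = 1/12, 1/2 · 5/6 = 5/12; with total 1/2.
Therefore the posterior P(box B | data) = (5/12) / (1/2) = 5/6.

0.8333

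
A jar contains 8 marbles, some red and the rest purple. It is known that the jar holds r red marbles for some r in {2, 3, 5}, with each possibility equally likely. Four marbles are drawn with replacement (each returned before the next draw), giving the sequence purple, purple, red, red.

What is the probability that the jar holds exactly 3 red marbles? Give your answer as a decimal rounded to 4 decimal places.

0.3788

Under each hypothesis, the probability of the observed sequence is: P(data | r = 2) = (6/8)(6/8)(2/8)(2/8) = 0.035156; P(data | r = 3) = (5/8)(5/8)(3/8)(3/8) = 0.054932; P(data | r = 5) = (3/8)(3/8)(5/8)(5/8) = 0.054932.
Multiplying each by its prior: 1/3 · 0.035156 = 0.011719, 1/3 · 0.054932 = 0.018311, 1/3 · 0.054932 = 0.018311; these sum to 0.04834.
By Bayes' rule, P(r = 3 | data) = (0.018311) / (0.04834) = 0.37879.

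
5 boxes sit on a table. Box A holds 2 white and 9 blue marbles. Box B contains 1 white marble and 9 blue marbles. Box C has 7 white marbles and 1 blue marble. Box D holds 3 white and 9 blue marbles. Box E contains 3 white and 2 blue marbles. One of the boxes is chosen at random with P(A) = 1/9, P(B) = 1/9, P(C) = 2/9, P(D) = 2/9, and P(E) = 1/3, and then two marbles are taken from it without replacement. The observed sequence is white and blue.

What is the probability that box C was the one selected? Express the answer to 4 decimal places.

Under each hypothesis, the probability of the observed sequence is: P(data | box A) = (2/11)(9/10) = 0.16364; P(data | box B) = (1/10)(9/9) = 0.1; P(data | box C) = (7/8)(1/7) = 0.125; P(data | box D) = (3/12)(9/11) = 0.20455; P(data | box E) = (3/5)(2/4) = 0.3.
Multiplying each by its prior: 1/9 · 0.16364 = 0.018182, 1/9 · 0.1 = 0.011111, 2/9 · 0.125 = 0.027778, 2/9 · 0.20455 = 0.045455, 1/3 · 0.3 = 0.1; these sum to 0.20253.
So P(box C | data) = (0.027778) / (0.20253) = 0.13716.

0.1372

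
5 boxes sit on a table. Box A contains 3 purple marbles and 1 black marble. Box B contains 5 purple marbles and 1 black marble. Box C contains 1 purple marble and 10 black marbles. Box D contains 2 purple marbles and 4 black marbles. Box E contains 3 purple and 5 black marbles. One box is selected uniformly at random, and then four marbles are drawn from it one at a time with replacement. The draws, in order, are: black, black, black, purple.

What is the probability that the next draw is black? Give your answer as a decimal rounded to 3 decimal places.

0.688

The likelihood of the observed sequence under each hypothesis: P(data | box A) = (1/4)(1/4)(1/4)(3/4) = 0.011719; P(data | box B) = (1/6)(1/6)(1/6)(5/6) = 0.003858; P(data | box C) = (10/11)(10/11)(10/11)(1/11) = 0.068301; P(data | box D) = (4/6)(4/6)(4/6)(2/6) = 0.098765; P(data | box E) = (5/8)(5/8)(5/8)(3/8) = 0.091553.
Multiplying each by its prior: 1/5 · 0.011719 = 0.0023437, 1/5 · 0.003858 = 0.0007716, 1/5 · 0.068301 = 0.01366, 1/5 · 0.098765 = 0.019753, 1/5 · 0.091553 = 0.018311; summing to 0.054839.
Dividing through by the total gives posterior P(box A | data) = 0.042739, P(box B | data) = 0.01407, P(box C | data) = 0.2491, P(box D | data) = 0.3602, P(box E | data) = 0.33389.
So P(black next | data) = Σ P(black next | H) P(H | data) = (1/4)(0.042739) + (1/6)(0.01407) + (10/11)(0.2491) + (2/3)(0.3602) + (5/8)(0.33389) = 0.6883.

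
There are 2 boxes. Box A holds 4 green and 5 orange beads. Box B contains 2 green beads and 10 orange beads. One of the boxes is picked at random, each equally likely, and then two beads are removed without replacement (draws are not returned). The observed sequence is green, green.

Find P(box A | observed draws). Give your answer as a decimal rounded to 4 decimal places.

The likelihood of the observed sequence under each hypothesis: P(data | box A) = (4/9)(3/8) = 1/6; P(data | box B) = (2/12)(1/11) = 1/66.
The prior-weighted likelihoods are 1/2 · 1/6 = 1/12, 1/2 · 1/66 = 1/132; summing to 1/11.
So P(box A | data) = (1/12) / (1/11) = 11/12.

0.9167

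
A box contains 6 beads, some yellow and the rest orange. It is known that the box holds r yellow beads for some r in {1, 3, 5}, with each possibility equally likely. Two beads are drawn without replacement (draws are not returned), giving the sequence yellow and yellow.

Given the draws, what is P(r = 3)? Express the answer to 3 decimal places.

0.231

Compute the likelihood of the observed sequence for each case: P(data | r = 1) = (1/6)(0/5) = 0; P(data | r = 3) = (3/6)(2/5) = 1/5; P(data | r = 5) = (5/6)(4/5) = 2/3.
Weighting by the prior gives 1/3 · 0 = 0, 1/3 · 1/5 = 1/15, 1/3 · 2/3 = 2/9; summing to 13/45.
Hence P(r = 3 | data) = (1/15) / (13/45) = 3/13.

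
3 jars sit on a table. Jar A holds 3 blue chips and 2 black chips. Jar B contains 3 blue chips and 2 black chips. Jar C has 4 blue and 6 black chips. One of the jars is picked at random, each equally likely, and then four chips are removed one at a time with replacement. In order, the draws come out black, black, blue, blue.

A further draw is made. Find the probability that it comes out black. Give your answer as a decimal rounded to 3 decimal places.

0.467

Compute the likelihood of the observed sequence for each case: P(data | jar A) = (2/5)(2/5)(3/5)(3/5) = 36/625; P(data | jar B) = (2/5)(2/5)(3/5)(3/5) = 36/625; P(data | jar C) = (6/10)(6/10)(4/10)(4/10) = 36/625.
Multiplying each by its prior: 1/3 · 36/625 = 12/625, 1/3 · 36/625 = 12/625, 1/3 · 36/625 = 12/625; summing to 36/625.
Dividing through by the total gives posterior P(jar A | data) = 1/3, P(jar B | data) = 1/3, P(jar C | data) = 1/3.
So P(black next | data) = Σ P(black next | H) P(H | data) = (2/5)(1/3) + (2/5)(1/3) + (3/5)(1/3) = 7/15.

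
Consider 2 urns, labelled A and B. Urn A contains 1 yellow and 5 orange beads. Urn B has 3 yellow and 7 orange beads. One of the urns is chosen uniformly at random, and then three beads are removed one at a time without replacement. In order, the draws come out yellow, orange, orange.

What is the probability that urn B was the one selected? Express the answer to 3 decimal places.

The likelihood of the observed sequence under each hypothesis: P(data | urn A) = (1/6)(5/5)(4/4) = 1/6; P(data | urn B) = (3/10)(7/9)(6/8) = 7/40.
Multiplying each by its prior: 1/2 · 1/6 = 1/12, 1/2 · 7/40 = 7/80; with total 41/240.
Therefore the posterior P(urn B | data) = (7/80) / (41/240) = 21/41.

0.512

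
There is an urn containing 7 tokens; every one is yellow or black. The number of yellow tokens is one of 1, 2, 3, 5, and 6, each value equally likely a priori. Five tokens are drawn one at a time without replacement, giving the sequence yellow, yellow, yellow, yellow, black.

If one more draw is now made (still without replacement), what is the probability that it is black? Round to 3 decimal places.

0.200

For each hypothesis, P(data | H) works out to: P(data | r = 1) = (1/7)(0/6) = 0; P(data | r = 2) = (2/7)(1/6)(0/5) = 0; P(data | r = 3) = (3/7)(2/6)(1/5)(0/4) = 0; P(data | r = 5) = (5/7)(4/6)(3/5)(2/4)(2/3) = 2/21; P(data | r = 6) = (6/7)(5/6)(4/5)(3/4)(1/3) = 1/7.
Weighting by the prior gives 1/5 · 0 = 0, 1/5 · 0 = 0, 1/5 · 0 = 0, 1/5 · 2/21 = 2/105, 1/5 · 1/7 = 1/35; these sum to 1/21.
Dividing through by the total gives posterior P(r = 1 | data) = 0, P(r = 2 | data) = 0, P(r = 3 | data) = 0, P(r = 5 | data) = 2/5, P(r = 6 | data) = 3/5.
The predictive probability is P(black next | data) = (1/2)(2/5) + (0)(3/5) = 1/5.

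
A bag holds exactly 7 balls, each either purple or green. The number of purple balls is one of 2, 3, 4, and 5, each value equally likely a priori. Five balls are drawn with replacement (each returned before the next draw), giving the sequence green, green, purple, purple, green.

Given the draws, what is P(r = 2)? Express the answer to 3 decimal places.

0.293

The likelihood of the observed sequence under each hypothesis: P(data | r = 2) = (5/7)(5/7)(2/7)(2/7)(5/7) = 0.02975; P(data | r = 3) = (4/7)(4/7)(3/7)(3/7)(4/7) = 0.034271; P(data | r = 4) = (3/7)(3/7)(4/7)(4/7)(3/7) = 0.025704; P(data | r = 5) = (2/7)(2/7)(5/7)(5/7)(2/7) = 0.0119.
The prior-weighted likelihoods are 1/4 · 0.02975 = 0.0074374, 1/4 · 0.034271 = 0.0085679, 1/4 · 0.025704 = 0.0064259, 1/4 · 0.0119 = 0.002975; with total 0.025406.
Therefore the posterior P(r = 2 | data) = (0.0074374) / (0.025406) = 0.29274.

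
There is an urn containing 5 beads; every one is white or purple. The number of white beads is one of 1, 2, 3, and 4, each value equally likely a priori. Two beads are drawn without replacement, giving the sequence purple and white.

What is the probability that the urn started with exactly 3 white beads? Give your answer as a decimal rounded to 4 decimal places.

0.3000

Compute the likelihood of the observed sequence for each case: P(data | r = 1) = (4/5)(1/4) = 1/5; P(data | r = 2) = (3/5)(2/4) = 3/10; P(data | r = 3) = (2/5)(3/4) = 3/10; P(data | r = 4) = (1/5)(4/4) = 1/5.
The prior-weighted likelihoods are 1/4 · 1/5 = 1/20, 1/4 · 3/10 = 3/40, 1/4 · 3/10 = 3/40, 1/4 · 1/5 = 1/20; these sum to 1/4.
Therefore the posterior P(r = 3 | data) = (3/40) / (1/4) = 3/10.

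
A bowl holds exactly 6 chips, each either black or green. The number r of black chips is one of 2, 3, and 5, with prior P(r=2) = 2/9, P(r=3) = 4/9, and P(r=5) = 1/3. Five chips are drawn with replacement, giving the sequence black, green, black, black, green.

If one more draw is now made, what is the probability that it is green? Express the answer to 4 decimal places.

0.4486

Under each hypothesis, the probability of the observed sequence is: P(data | r = 2) = (2/6)(4/6)(2/6)(2/6)(4/6) = 0.016461; P(data | r = 3) = (3/6)(3/6)(3/6)(3/6)(3/6) = 0.03125; P(data | r = 5) = (5/6)(1/6)(5/6)(5/6)(1/6) = 0.016075.
Weighting by the prior gives 2/9 · 0.016461 = 0.003658, 4/9 · 0.03125 = 0.013889, 1/3 · 0.016075 = 0.0053584; with total 0.022905.
Dividing through by the total gives posterior P(r = 2 | data) = 0.1597, P(r = 3 | data) = 0.60636, P(r = 5 | data) = 0.23394.
So P(green next | data) = Σ P(green next | H) P(H | data) = (2/3)(0.1597) + (1/2)(0.60636) + (1/6)(0.23394) = 0.44864.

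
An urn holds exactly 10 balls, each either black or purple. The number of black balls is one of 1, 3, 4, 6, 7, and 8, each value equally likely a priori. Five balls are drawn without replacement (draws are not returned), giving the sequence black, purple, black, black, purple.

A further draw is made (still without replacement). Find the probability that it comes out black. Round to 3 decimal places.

For each hypothesis, P(data | H) works out to: P(data | r = 1) = (1/10)(9/9)(0/8) = 0; P(data | r = 3) = (3/10)(7/9)(2/8)(1/7)(6/6) = 0.0083333; P(data | r = 4) = (4/10)(6/9)(3/8)(2/7)(5/6) = 0.02381; P(data | r = 6) = (6/10)(4/9)(5/8)(4/7)(3/6) = 0.047619; P(data | r = 7) = (7/10)(3/9)(6/8)(5/7)(2/6) = 0.041667; P(data | r = 8) = (8/10)(2/9)(7/8)(6/7)(1/6) = 0.022222.
Multiplying each by its prior: 1/6 · 0 = 0, 1/6 · 0.0083333 = 0.0013889, 1/6 · 0.02381 = 0.0039683, 1/6 · 0.047619 = 0.0079365, 1/6 · 0.041667 = 0.0069444, 1/6 · 0.022222 = 0.0037037; with total 0.023942.
The posterior is then P(r = 1 | data) = 0, P(r = 3 | data) = 0.058011, P(r = 4 | data) = 0.16575, P(r = 6 | data) = 0.33149, P(r = 7 | data) = 0.29006, P(r = 8 | data) = 0.1547.
So P(black next | data) = Σ P(black next | H) P(H | data) = (0)(0.058011) + (1/5)(0.16575) + (3/5)(0.33149) + (4/5)(0.29006) + (1)(0.1547) = 0.61878.

0.619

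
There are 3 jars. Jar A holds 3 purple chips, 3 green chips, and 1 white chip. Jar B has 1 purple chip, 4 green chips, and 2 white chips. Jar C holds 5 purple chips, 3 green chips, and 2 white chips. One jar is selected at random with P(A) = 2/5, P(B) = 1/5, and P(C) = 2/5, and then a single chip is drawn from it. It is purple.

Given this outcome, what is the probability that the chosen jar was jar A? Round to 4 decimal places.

0.4286

Under each hypothesis, the probability of this draw is: P(data | jar A) = (3/7) = 3/7; P(data | jar B) = (1/7) = 1/7; P(data | jar C) = (5/10) = 1/2.
Multiplying each by its prior: 2/5 · 3/7 = 6/35, 1/5 · 1/7 = 1/35, 2/5 · 1/2 = 1/5; these sum to 2/5.
By Bayes' rule, P(jar A | data) = (6/35) / (2/5) = 3/7.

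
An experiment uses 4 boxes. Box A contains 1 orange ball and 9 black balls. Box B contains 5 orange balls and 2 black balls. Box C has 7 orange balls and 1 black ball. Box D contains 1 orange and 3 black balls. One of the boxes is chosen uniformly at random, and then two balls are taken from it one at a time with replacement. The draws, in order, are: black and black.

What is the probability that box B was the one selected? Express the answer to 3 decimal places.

0.056

The likelihood of the observed sequence under each hypothesis: P(data | box A) = (9/10)(9/10) = 0.81; P(data | box B) = (2/7)(2/7) = 0.081633; P(data | box C) = (1/8)(1/8) = 0.015625; P(data | box D) = (3/4)(3/4) = 0.5625.
Weighting by the prior gives 1/4 · 0.81 = 0.2025, 1/4 · 0.081633 = 0.020408, 1/4 · 0.015625 = 0.0039062, 1/4 · 0.5625 = 0.14062; with total 0.36744.
By Bayes' rule, P(box B | data) = (0.020408) / (0.36744) = 0.055542.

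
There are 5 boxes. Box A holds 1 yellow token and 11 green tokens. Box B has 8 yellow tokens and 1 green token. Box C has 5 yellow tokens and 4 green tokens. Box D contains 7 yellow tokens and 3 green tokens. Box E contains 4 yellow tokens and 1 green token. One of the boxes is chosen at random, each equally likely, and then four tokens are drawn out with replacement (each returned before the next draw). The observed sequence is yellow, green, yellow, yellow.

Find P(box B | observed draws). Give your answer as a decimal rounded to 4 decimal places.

The likelihood of the observed sequence under each hypothesis: P(data | box A) = (1/12)(11/12)(1/12)(1/12) = 0.00053048; P(data | box B) = (8/9)(1/9)(8/9)(8/9) = 0.078037; P(data | box C) = (5/9)(4/9)(5/9)(5/9) = 0.076208; P(data | box D) = (7/10)(3/10)(7/10)(7/10) = 0.1029; P(data | box E) = (4/5)(1/5)(4/5)(4/5) = 0.1024.
The prior-weighted likelihoods are 1/5 · 0.00053048 = 0.0001061, 1/5 · 0.078037 = 0.015607, 1/5 · 0.076208 = 0.015242, 1/5 · 0.1029 = 0.02058, 1/5 · 0.1024 = 0.02048; with total 0.072015.
So P(box B | data) = (0.015607) / (0.072015) = 0.21672.

0.2167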